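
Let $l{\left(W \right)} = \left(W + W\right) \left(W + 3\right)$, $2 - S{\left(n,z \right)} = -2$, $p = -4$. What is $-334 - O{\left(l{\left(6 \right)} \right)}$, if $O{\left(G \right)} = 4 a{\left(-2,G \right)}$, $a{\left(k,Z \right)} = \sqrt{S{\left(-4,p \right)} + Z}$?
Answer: $-334 - 16 \sqrt{7} \approx -376.33$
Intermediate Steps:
$S{\left(n,z \right)} = 4$ ($S{\left(n,z \right)} = 2 - -2 = 2 + 2 = 4$)
$a{\left(k,Z \right)} = \sqrt{4 + Z}$
$l{\left(W \right)} = 2 W \left(3 + W\right)$
$O{\left(G \right)} = 4 \sqrt{4 + G}$
$-334 - O{\left(l{\left(6 \right)} \right)} = -334 - 4 \sqrt{4 + 2 \cdot 6 \left(3 + 6\right)} = -334 - 4 \sqrt{4 + 2 \cdot 6 \cdot 9} = -334 - 4 \sqrt{4 + 108} = -334 - 4 \sqrt{112} = -334 - 4 \cdot 4 \sqrt{7} = -334 - 16 \sqrt{7}$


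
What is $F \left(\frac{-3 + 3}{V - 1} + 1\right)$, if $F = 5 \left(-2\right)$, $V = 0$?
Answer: $-10$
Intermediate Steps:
$F = -10$
$F \left(\frac{-3 + 3}{V - 1} + 1\right) = - 10 \left(\frac{-3 + 3}{0 - 1} + 1\right) = - 10 \left(\frac{0}{-1} + 1\right) = - 10 \left(0 \left(-1\right) + 1\right) = - 10 \left(0 + 1\right) = \left(-10\right) 1 = -10$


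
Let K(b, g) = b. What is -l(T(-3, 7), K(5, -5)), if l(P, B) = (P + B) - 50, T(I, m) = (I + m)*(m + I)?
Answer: 29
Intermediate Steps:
T(I, m) = (I + m)² (T(I, m) = (I + m)*(I + m) = (I + m)²)
l(P, B) = -50 + B + P (l(P, B) = (B + P) - 50 = -50 + B + P)
-l(T(-3, 7), K(5, -5)) = -(-50 + 5 + (-3 + 7)²) = -(-50 + 5 + 4²) = -(-50 + 5 + 16) = -1*(-29) = 29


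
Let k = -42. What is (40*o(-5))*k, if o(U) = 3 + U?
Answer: 3360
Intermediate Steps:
(40*o(-5))*k = (40*(3 - 5))*(-42) = (40*(-2))*(-42) = -80*(-42) = 3360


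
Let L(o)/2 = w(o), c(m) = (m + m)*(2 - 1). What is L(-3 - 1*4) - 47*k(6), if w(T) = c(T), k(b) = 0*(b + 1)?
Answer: -28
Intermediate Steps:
c(m) = 2*m (c(m) = (2*m)*1 = 2*m)
k(b) = 0 (k(b) = 0*(1 + b) = 0)
w(T) = 2*T
L(o) = 4*o (L(o) = 2*(2*o) = 4*o)
L(-3 - 1*4) - 47*k(6) = 4*(-3 - 1*4) - 47*0 = 4*(-3 - 4) + 0 = 4*(-7) + 0 = -28 + 0 = -28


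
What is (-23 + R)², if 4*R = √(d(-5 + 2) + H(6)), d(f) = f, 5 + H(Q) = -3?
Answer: (92 - I*√11)²/16 ≈ 528.31 - 38.141*I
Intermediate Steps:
H(Q) = -8 (H(Q) = -5 - 3 = -8)
R = I*√11/4 (R = √((-5 + 2) - 8)/4 = √(-3 - 8)/4 = √(-11)/4 = (I*√11)/4 = I*√11/4 ≈ 0.82916*I)
(-23 + R)² = (-23 + I*√11/4)²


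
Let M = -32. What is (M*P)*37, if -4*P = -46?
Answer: -13616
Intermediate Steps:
P = 23/2 (P = -¼*(-46) = 23/2 ≈ 11.500)
(M*P)*37 = -32*23/2*37 = -368*37 = -13616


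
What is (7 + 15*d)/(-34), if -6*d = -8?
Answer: -27/34 ≈ -0.79412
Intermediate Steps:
d = 4/3 (d = -1/6*(-8) = 4/3 ≈ 1.3333)
(7 + 15*d)/(-34) = (7 + 15*(4/3))/(-34) = (7 + 20)*(-1/34) = 27*(-1/34) = -27/34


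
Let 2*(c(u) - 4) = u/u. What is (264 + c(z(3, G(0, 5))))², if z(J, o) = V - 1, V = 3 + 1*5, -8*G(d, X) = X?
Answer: 288369/4 ≈ 72092.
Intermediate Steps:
G(d, X) = -X/8
V = 8 (V = 3 + 5 = 8)
z(J, o) = 7 (z(J, o) = 8 - 1 = 7)
c(u) = 9/2 (c(u) = 4 + (u/u)/2 = 4 + (½)*1 = 4 + ½ = 9/2)
(264 + c(z(3, G(0, 5))))² = (264 + 9/2)² = (537/2)² = 288369/4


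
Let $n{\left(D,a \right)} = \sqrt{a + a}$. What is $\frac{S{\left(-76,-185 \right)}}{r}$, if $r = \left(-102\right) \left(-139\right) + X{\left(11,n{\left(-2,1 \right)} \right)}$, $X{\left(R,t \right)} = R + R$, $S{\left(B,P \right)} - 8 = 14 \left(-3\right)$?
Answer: $- \frac{17}{7100} \approx -0.0023944$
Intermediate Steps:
$S{\left(B,P \right)} = -34$ ($S{\left(B,P \right)} = 8 + 14 \left(-3\right) = 8 - 42 = -34$)
$n{\left(D,a \right)} = \sqrt{2} \sqrt{a}$ ($n{\left(D,a \right)} = \sqrt{2 a} = \sqrt{2} \sqrt{a}$)
$X{\left(R,t \right)} = 2 R$
$r = 14200$ ($r = \left(-102\right) \left(-139\right) + 2 \cdot 11 = 14178 + 22 = 14200$)
$\frac{S{\left(-76,-185 \right)}}{r} = - \frac{34}{14200} = \left(-34\right) \frac{1}{14200} = - \frac{17}{7100}$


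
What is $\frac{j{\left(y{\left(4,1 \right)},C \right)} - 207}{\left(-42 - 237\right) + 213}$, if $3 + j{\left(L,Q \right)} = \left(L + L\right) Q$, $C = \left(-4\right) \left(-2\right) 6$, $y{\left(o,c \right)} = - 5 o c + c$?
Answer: $\frac{339}{11} \approx 30.818$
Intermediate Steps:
$y{\left(o,c \right)} = c - 5 c o$ ($y{\left(o,c \right)} = - 5 c o + c = c - 5 c o$)
$C = 48$ ($C = 8 \cdot 6 = 48$)
$j{\left(L,Q \right)} = -3 + 2 L Q$ ($j{\left(L,Q \right)} = -3 + \left(L + L\right) Q = -3 + 2 L Q$)
$\frac{j{\left(y{\left(4,1 \right)},C \right)} - 207}{\left(-42 - 237\right) + 213} = \frac{\left(-3 + 2 \cdot 1 \left(1 - 20\right) 48\right) - 207}{\left(-42 - 237\right) + 213} = \frac{\left(-3 + 2 \cdot 1 \left(-19\right) 48\right) - 207}{-279 + 213} = \frac{\left(-3 + 2 \left(-19\right) 48\right) - 207}{-66} = \left(\left(-3 - 1824\right) - 207\right) \left(- \frac{1}{66}\right) = \left(-1827 - 207\right) \left(- \frac{1}{66}\right) = \left(-2034\right) \left(- \frac{1}{66}\right) = \frac{339}{11}$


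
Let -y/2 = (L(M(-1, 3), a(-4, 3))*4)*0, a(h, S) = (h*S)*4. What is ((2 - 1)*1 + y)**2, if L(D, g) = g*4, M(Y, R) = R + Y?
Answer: 1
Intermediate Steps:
a(h, S) = 4*S*h (a(h, S) = (S*h)*4 = 4*S*h)
L(D, g) = 4*g
y = 0 (y = -2*(4*(4*3*(-4)))*4*0 = -2*(4*(-48))*4*0 = -2*(-192*4)*0 = -(-1536)*0 = -2*0 = 0)
((2 - 1)*1 + y)**2 = ((2 - 1)*1 + 0)**2 = (1*1 + 0)**2 = (1 + 0)**2 = 1**2 = 1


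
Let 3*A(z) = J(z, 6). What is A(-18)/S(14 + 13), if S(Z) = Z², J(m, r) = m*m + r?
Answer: 110/729 ≈ 0.15089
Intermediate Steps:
J(m, r) = r + m² (J(m, r) = m² + r = r + m²)
A(z) = 2 + z²/3 (A(z) = (6 + z²)/3 = 2 + z²/3)
A(-18)/S(14 + 13) = (2 + (⅓)*(-18)²)/((14 + 13)²) = (2 + (⅓)*324)/(27²) = (2 + 108)/729 = 110*(1/729) = 110/729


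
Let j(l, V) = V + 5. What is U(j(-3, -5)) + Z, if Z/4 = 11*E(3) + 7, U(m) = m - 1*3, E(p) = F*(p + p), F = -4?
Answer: -1031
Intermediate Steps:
E(p) = -8*p (E(p) = -4*(p + p) = -8*p)
j(l, V) = 5 + V
U(m) = -3 + m (U(m) = m - 3 = -3 + m)
Z = -1028 (Z = 4*(11*(-8*3) + 7) = 4*(11*(-24) + 7) = 4*(-264 + 7) = 4*(-257) = -1028)
U(j(-3, -5)) + Z = (-3 + (5 - 5)) - 1028 = (-3 + 0) - 1028 = -3 - 1028 = -1031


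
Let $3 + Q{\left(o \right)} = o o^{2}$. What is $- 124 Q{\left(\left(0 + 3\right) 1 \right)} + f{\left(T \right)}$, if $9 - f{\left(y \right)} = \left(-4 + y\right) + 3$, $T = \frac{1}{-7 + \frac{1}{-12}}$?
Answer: $- \frac{252098}{85} \approx -2965.9$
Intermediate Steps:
$Q{\left(o \right)} = -3 + o^{3}$ ($Q{\left(o \right)} = -3 + o o^{2} = -3 + o^{3}$)
$T = - \frac{12}{85}$ ($T = \frac{1}{-7 - \frac{1}{12}} = \frac{1}{- \frac{85}{12}} = - \frac{12}{85} \approx -0.14118$)
$f{\left(y \right)} = 10 - y$ ($f{\left(y \right)} = 9 - \left(\left(-4 + y\right) + 3\right) = 9 - \left(-1 + y\right) = 10 - y$)
$- 124 Q{\left(\left(0 + 3\right) 1 \right)} + f{\left(T \right)} = - 124 \left(-3 + \left(\left(0 + 3\right) 1\right)^{3}\right) + \left(10 - - \frac{12}{85}\right) = - 124 \left(-3 + \left(3 \cdot 1\right)^{3}\right) + \left(10 + \frac{12}{85}\right) = - 124 \left(-3 + 3^{3}\right) + \frac{862}{85} = - 124 \left(-3 + 27\right) + \frac{862}{85} = \left(-124\right) 24 + \frac{862}{85} = -2976 + \frac{862}{85} = - \frac{252098}{85}$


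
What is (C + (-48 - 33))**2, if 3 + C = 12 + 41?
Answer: 961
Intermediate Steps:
C = 50 (C = -3 + (12 + 41) = -3 + 53 = 50)
(C + (-48 - 33))**2 = (50 + (-48 - 33))**2 = (50 - 81)**2 = (-31)**2 = 961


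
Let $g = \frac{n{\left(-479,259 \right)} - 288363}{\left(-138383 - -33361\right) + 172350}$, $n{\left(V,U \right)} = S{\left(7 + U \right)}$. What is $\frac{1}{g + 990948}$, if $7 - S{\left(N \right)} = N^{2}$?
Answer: $\frac{8416}{8339773479} \approx 1.0091 \cdot 10^{-6}$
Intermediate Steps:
$S{\left(N \right)} = 7 - N^{2}$
$n{\left(V,U \right)} = 7 - \left(7 + U\right)^{2}$
$g = - \frac{44889}{8416}$ ($g = \frac{\left(7 - \left(7 + 259\right)^{2}\right) - 288363}{\left(-138383 - -33361\right) + 172350} = \frac{\left(7 - 266^{2}\right) - 288363}{\left(-138383 + 33361\right) + 172350} = \frac{\left(7 - 70756\right) - 288363}{-105022 + 172350} = \frac{\left(7 - 70756\right) - 288363}{67328} = \left(-70749 - 288363\right) \frac{1}{67328} = \left(-359112\right) \frac{1}{67328} = - \frac{44889}{8416} \approx -5.3338$)
$\frac{1}{g + 990948} = \frac{1}{- \frac{44889}{8416} + 990948} = \frac{1}{\frac{8339773479}{8416}} = \frac{8416}{8339773479}$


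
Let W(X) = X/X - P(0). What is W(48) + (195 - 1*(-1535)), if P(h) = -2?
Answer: 1733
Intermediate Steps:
W(X) = 3 (W(X) = X/X - 1*(-2) = 1 + 2 = 3)
W(48) + (195 - 1*(-1535)) = 3 + (195 - 1*(-1535)) = 3 + (195 + 1535) = 3 + 1730 = 1733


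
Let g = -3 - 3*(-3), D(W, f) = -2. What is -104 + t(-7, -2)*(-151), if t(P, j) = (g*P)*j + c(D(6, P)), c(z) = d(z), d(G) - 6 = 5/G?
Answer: -26633/2 ≈ -13317.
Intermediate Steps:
d(G) = 6 + 5/G
c(z) = 6 + 5/z
g = 6 (g = -3 + 9 = 6)
t(P, j) = 7/2 + 6*P*j (t(P, j) = (6*P)*j + (6 + 5/(-2)) = 6*P*j + (6 + 5*(-1/2)) = 6*P*j + (6 - 5/2) = 6*P*j + 7/2 = 7/2 + 6*P*j)
-104 + t(-7, -2)*(-151) = -104 + (7/2 + 6*(-7)*(-2))*(-151) = -104 + (7/2 + 84)*(-151) = -104 + (175/2)*(-151) = -104 - 26425/2 = -26633/2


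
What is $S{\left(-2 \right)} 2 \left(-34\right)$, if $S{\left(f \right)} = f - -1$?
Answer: $68$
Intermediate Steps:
$S{\left(f \right)} = 1 + f$ ($S{\left(f \right)} = f + 1 = 1 + f$)
$S{\left(-2 \right)} 2 \left(-34\right) = \left(1 - 2\right) 2 \left(-34\right) = \left(-1\right) 2 \left(-34\right) = \left(-2\right) \left(-34\right) = 68$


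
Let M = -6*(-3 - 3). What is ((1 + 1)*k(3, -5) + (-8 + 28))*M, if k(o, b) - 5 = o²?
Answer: 1728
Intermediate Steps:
k(o, b) = 5 + o²
M = 36 (M = -6*(-6) = 36)
((1 + 1)*k(3, -5) + (-8 + 28))*M = ((1 + 1)*(5 + 3²) + (-8 + 28))*36 = (2*(5 + 9) + 20)*36 = (2*14 + 20)*36 = (28 + 20)*36 = 48*36 = 1728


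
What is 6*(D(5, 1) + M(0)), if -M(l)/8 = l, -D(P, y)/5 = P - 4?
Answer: -30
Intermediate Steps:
D(P, y) = 20 - 5*P (D(P, y) = -5*(P - 4) = -5*(-4 + P) = 20 - 5*P)
M(l) = -8*l
6*(D(5, 1) + M(0)) = 6*((20 - 5*5) - 8*0) = 6*((20 - 25) + 0) = 6*(-5 + 0) = 6*(-5) = -30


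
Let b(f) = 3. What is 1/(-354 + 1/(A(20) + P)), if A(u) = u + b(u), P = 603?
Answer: -626/221603 ≈ -0.0028249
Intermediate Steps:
A(u) = 3 + u (A(u) = u + 3 = 3 + u)
1/(-354 + 1/(A(20) + P)) = 1/(-354 + 1/((3 + 20) + 603)) = 1/(-354 + 1/(23 + 603)) = 1/(-354 + 1/626) = 1/(-221603/626) = -626/221603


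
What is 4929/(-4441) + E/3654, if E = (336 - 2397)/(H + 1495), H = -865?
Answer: -1261756609/1135918980 ≈ -1.1108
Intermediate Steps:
E = -229/70 (E = (336 - 2397)/(-865 + 1495) = -2061/630 = -2061*1/630 = -229/70 ≈ -3.2714)
4929/(-4441) + E/3654 = 4929/(-4441) - 229/70/3654 = 4929*(-1/4441) - 229/70*1/3654 = -4929/4441 - 229/255780 = -1261756609/1135918980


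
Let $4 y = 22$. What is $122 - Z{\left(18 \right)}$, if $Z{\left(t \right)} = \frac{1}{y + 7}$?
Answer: $\frac{3048}{25} \approx 121.92$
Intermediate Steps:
$y = \frac{11}{2}$ ($y = \frac{1}{4} \cdot 22 = \frac{11}{2} \approx 5.5$)
$Z{\left(t \right)} = \frac{2}{25}$ ($Z{\left(t \right)} = \frac{1}{\frac{11}{2} + 7} = \frac{1}{\frac{25}{2}} = \frac{2}{25}$)
$122 - Z{\left(18 \right)} = 122 - \frac{2}{25} = \frac{3048}{25}$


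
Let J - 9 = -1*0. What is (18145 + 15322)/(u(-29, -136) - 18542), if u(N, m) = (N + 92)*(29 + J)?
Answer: -33467/16148 ≈ -2.0725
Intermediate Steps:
J = 9 (J = 9 - 1*0 = 9 + 0 = 9)
u(N, m) = 3496 + 38*N (u(N, m) = (N + 92)*(29 + 9) = (92 + N)*38 = 3496 + 38*N)
(18145 + 15322)/(u(-29, -136) - 18542) = (18145 + 15322)/((3496 + 38*(-29)) - 18542) = 33467/((3496 - 1102) - 18542) = 33467/(2394 - 18542) = 33467/(-16148) = 33467*(-1/16148) = -33467/16148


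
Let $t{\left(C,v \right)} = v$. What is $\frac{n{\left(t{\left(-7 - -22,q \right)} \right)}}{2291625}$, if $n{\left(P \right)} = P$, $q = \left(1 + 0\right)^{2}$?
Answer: $\frac{1}{2291625} \approx 4.3637 \cdot 10^{-7}$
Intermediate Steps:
$q = 1$ ($q = 1^{2} = 1$)
$\frac{n{\left(t{\left(-7 - -22,q \right)} \right)}}{2291625} = 1 \cdot \frac{1}{2291625} = \frac{1}{2291625}$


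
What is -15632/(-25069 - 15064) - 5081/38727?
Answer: 401464691/1554230691 ≈ 0.25830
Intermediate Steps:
-15632/(-25069 - 15064) - 5081/38727 = -15632/(-40133) - 5081*1/38727 = -15632*(-1/40133) - 5081/38727 = 15632/40133 - 5081/38727 = 401464691/1554230691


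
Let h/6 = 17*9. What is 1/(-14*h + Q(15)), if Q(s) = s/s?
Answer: -1/12851 ≈ -7.7815e-5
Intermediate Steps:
h = 918 (h = 6*(17*9) = 6*153 = 918)
Q(s) = 1
1/(-14*h + Q(15)) = 1/(-14*918 + 1) = 1/(-12852 + 1) = 1/(-12851) = -1/12851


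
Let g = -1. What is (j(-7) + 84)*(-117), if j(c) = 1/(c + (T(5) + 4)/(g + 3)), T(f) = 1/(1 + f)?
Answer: -578448/59 ≈ -9804.2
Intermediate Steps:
j(c) = 1/(25/12 + c) (j(c) = 1/(c + (1/(1 + 5) + 4)/(-1 + 3)) = 1/(c + (1/6 + 4)/2) = 1/(c + (1/6 + 4)*(1/2)) = 1/(c + (25/6)*(1/2)) = 1/(c + 25/12) = 1/(25/12 + c))
(j(-7) + 84)*(-117) = (12/(25 + 12*(-7)) + 84)*(-117) = (12/(25 - 84) + 84)*(-117) = (12/(-59) + 84)*(-117) = (12*(-1/59) + 84)*(-117) = (-12/59 + 84)*(-117) = (4944/59)*(-117) = -578448/59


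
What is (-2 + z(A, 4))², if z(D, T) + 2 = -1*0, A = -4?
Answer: 16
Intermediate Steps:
z(D, T) = -2 (z(D, T) = -2 - 1*0 = -2 + 0 = -2)
(-2 + z(A, 4))² = (-2 - 2)² = (-4)² = 16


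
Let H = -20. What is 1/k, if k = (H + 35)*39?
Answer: 1/585 ≈ 0.0017094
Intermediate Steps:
k = 585 (k = (-20 + 35)*39 = 15*39 = 585)
1/k = 1/585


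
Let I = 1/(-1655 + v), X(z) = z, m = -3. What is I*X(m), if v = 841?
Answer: 3/814 ≈ 0.0036855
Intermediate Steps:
I = -1/814 (I = 1/(-1655 + 841) = 1/(-814) = -1/814 ≈ -0.0012285)
I*X(m) = -1/814*(-3) = 3/814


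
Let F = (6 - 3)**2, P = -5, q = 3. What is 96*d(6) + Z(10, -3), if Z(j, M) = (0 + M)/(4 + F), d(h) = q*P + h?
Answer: -11235/13 ≈ -864.23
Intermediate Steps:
F = 9 (F = 3**2 = 9)
d(h) = -15 + h (d(h) = 3*(-5) + h = -15 + h)
Z(j, M) = M/13 (Z(j, M) = (0 + M)/(4 + 9) = M/13)
96*d(6) + Z(10, -3) = 96*(-15 + 6) + (1/13)*(-3) = 96*(-9) - 3/13 = -864 - 3/13 = -11235/13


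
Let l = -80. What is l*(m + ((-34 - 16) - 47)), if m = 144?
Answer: -3760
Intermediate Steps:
l*(m + ((-34 - 16) - 47)) = -80*(144 + ((-34 - 16) - 47)) = -80*(144 + (-50 - 47)) = -80*(144 - 97) = -80*47 = -3760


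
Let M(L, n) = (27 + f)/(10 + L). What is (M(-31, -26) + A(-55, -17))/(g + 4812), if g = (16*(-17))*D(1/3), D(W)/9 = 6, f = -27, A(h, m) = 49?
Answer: -49/9876 ≈ -0.0049615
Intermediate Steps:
D(W) = 54 (D(W) = 9*6 = 54)
g = -14688 (g = (16*(-17))*54 = -272*54 = -14688)
M(L, n) = 0 (M(L, n) = (27 - 27)/(10 + L) = 0/(10 + L) = 0)
(M(-31, -26) + A(-55, -17))/(g + 4812) = (0 + 49)/(-14688 + 4812) = 49/(-9876) = 49*(-1/9876) = -49/9876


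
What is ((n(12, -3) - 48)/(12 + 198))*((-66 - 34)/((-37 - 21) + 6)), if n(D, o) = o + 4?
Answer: -235/546 ≈ -0.43040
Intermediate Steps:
n(D, o) = 4 + o
((n(12, -3) - 48)/(12 + 198))*((-66 - 34)/((-37 - 21) + 6)) = (((4 - 3) - 48)/(12 + 198))*((-66 - 34)/((-37 - 21) + 6)) = ((1 - 48)/210)*(-100/(-58 + 6)) = (-47*1/210)*(-100/(-52)) = -(-470)*(-1)/(21*52) = -47/210*25/13 = -235/546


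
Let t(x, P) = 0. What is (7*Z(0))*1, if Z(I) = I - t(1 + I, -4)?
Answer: 0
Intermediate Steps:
Z(I) = I (Z(I) = I - 1*0 = I + 0 = I)
(7*Z(0))*1 = (7*0)*1 = 0*1 = 0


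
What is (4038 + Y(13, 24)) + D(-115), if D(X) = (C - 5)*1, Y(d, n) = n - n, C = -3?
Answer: 4030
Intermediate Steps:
Y(d, n) = 0
D(X) = -8 (D(X) = (-3 - 5)*1 = -8*1 = -8)
(4038 + Y(13, 24)) + D(-115) = (4038 + 0) - 8 = 4038 - 8 = 4030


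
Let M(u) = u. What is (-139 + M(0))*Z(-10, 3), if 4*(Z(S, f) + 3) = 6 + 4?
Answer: 139/2 ≈ 69.500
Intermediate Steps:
Z(S, f) = -½ (Z(S, f) = -3 + (6 + 4)/4 = -3 + (¼)*10 = -3 + 5/2 = -½)
(-139 + M(0))*Z(-10, 3) = (-139 + 0)*(-½) = -139*(-½) = 139/2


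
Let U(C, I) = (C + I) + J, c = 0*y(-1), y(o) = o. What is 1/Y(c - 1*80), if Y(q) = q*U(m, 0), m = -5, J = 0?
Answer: 1/400 ≈ 0.0025000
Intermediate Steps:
c = 0 (c = 0*(-1) = 0)
U(C, I) = C + I (U(C, I) = (C + I) + 0 = C + I)
Y(q) = -5*q (Y(q) = q*(-5 + 0) = q*(-5) = -5*q)
1/Y(c - 1*80) = 1/(-5*(0 - 1*80)) = 1/(-5*(0 - 80)) = 1/(-5*(-80)) = 1/400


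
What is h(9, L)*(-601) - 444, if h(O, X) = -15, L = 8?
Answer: 8571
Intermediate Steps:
h(9, L)*(-601) - 444 = -15*(-601) - 444 = 9015 - 444 = 8571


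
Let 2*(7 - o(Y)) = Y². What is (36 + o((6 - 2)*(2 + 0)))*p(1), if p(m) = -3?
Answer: -33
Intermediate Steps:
o(Y) = 7 - Y²/2
(36 + o((6 - 2)*(2 + 0)))*p(1) = (36 + (7 - (2 + 0)²*(6 - 2)²/2))*(-3) = (36 + (7 - (4*2)²/2))*(-3) = (36 + (7 - ½*8²))*(-3) = (36 + (7 - ½*64))*(-3) = (36 + (7 - 32))*(-3) = (36 - 25)*(-3) = 11*(-3) = -33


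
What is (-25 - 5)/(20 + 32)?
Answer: -15/26 ≈ -0.57692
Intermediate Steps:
(-25 - 5)/(20 + 32) = -30/52 = -30*1/52 = -15/26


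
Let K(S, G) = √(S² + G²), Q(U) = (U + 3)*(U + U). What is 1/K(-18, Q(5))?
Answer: 1/82 ≈ 0.012195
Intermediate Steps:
Q(U) = 2*U*(3 + U) (Q(U) = (3 + U)*(2*U) = 2*U*(3 + U))
K(S, G) = √(G² + S²)
1/K(-18, Q(5)) = 1/(√((2*5*(3 + 5))² + (-18)²)) = 1/(√((2*5*8)² + 324)) = 1/(√(80² + 324)) = 1/(√(6400 + 324)) = 1/(√6724) = 1/82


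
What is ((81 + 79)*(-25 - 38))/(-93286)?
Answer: 5040/46643 ≈ 0.10805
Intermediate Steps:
((81 + 79)*(-25 - 38))/(-93286) = (160*(-63))*(-1/93286) = -10080*(-1/93286) = 5040/46643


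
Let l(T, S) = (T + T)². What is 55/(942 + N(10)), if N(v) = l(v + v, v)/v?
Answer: 55/1102 ≈ 0.049909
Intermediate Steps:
l(T, S) = 4*T² (l(T, S) = (2*T)² = 4*T²)
N(v) = 16*v (N(v) = (4*(v + v)²)/v = (4*(2*v)²)/v = (4*(4*v²))/v = (16*v²)/v = 16*v)
55/(942 + N(10)) = 55/(942 + 16*10) = 55/(942 + 160) = 55/1102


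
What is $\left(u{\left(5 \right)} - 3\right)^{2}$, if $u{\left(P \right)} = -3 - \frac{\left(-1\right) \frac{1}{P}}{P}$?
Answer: $\frac{22201}{625} \approx 35.522$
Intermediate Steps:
$u{\left(P \right)} = -3 + \frac{1}{P^{2}}$ ($u{\left(P \right)} = -3 - - \frac{1}{P^{2}} = -3 + \frac{1}{P^{2}}$)
$\left(u{\left(5 \right)} - 3\right)^{2} = \left(\left(-3 + \frac{1}{25}\right) - 3\right)^{2} = \left(- \frac{74}{25} - 3\right)^{2} = \left(- \frac{149}{25}\right)^{2} = \frac{22201}{625}$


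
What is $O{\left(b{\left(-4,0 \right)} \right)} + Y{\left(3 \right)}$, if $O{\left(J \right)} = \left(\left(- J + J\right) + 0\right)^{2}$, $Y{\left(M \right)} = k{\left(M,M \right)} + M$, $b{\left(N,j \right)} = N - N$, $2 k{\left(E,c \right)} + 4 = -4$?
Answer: $-1$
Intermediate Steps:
$k{\left(E,c \right)} = -4$ ($k{\left(E,c \right)} = -2 + \frac{1}{2} \left(-4\right) = -2 - 2 = -4$)
$b{\left(N,j \right)} = 0$
$Y{\left(M \right)} = -4 + M$
$O{\left(J \right)} = 0$ ($O{\left(J \right)} = \left(0 + 0\right)^{2} = 0^{2} = 0$)
$O{\left(b{\left(-4,0 \right)} \right)} + Y{\left(3 \right)} = 0 + \left(-4 + 3\right) = 0 - 1 = -1$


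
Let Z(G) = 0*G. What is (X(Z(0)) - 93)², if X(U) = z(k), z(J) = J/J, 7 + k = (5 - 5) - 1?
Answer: 8464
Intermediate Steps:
k = -8 (k = -7 + ((5 - 5) - 1) = -7 + (0 - 1) = -7 - 1 = -8)
Z(G) = 0
z(J) = 1
X(U) = 1
(X(Z(0)) - 93)² = (1 - 93)² = (-92)² = 8464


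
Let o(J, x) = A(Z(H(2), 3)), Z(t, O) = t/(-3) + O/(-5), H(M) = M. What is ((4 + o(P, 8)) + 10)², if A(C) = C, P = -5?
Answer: 36481/225 ≈ 162.14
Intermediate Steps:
Z(t, O) = -t/3 - O/5 (Z(t, O) = t*(-⅓) + O*(-⅕) = -t/3 - O/5)
o(J, x) = -19/15 (o(J, x) = -⅓*2 - ⅕*3 = -⅔ - ⅗ = -19/15)
((4 + o(P, 8)) + 10)² = ((4 - 19/15) + 10)² = (41/15 + 10)² = (191/15)² = 36481/225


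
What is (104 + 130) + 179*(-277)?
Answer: -49349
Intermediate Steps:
(104 + 130) + 179*(-277) = 234 - 49583 = -49349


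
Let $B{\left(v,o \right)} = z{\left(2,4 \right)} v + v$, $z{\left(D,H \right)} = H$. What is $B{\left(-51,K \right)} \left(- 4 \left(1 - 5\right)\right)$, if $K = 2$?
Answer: $-4080$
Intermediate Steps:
$B{\left(v,o \right)} = 5 v$ ($B{\left(v,o \right)} = 4 v + v = 5 v$)
$B{\left(-51,K \right)} \left(- 4 \left(1 - 5\right)\right) = 5 \left(-51\right) \left(- 4 \left(1 - 5\right)\right) = - 255 \left(\left(-4\right) \left(-4\right)\right) = \left(-255\right) 16 = -4080$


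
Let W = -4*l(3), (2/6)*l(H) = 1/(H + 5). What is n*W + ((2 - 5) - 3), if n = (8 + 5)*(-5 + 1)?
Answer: 72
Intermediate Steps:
l(H) = 3/(5 + H) (l(H) = 3/(H + 5) = 3/(5 + H))
W = -3/2 (W = -12/(5 + 3) = -12/8 = -4*3/8 = -3/2 ≈ -1.5000)
n = -52 (n = 13*(-4) = -52)
n*W + ((2 - 5) - 3) = -52*(-3/2) + ((2 - 5) - 3) = 78 + (-3 - 3) = 78 - 6 = 72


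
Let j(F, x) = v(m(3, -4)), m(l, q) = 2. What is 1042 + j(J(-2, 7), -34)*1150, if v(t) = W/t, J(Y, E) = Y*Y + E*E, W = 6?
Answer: 4492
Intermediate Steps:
J(Y, E) = E² + Y² (J(Y, E) = Y² + E² = E² + Y²)
v(t) = 6/t
j(F, x) = 3 (j(F, x) = 6/2 = 6*(½) = 3)
1042 + j(J(-2, 7), -34)*1150 = 1042 + 3*1150 = 1042 + 3450 = 4492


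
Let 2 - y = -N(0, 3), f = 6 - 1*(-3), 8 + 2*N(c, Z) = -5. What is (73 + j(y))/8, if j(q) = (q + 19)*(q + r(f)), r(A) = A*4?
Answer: 2119/32 ≈ 66.219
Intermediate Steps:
N(c, Z) = -13/2 (N(c, Z) = -4 + (1/2)*(-5) = -4 - 5/2 = -13/2)
f = 9 (f = 6 + 3 = 9)
y = -9/2 (y = 2 - (-1)*(-13)/2 = 2 - 1*13/2 = 2 - 13/2 = -9/2 ≈ -4.5000)
r(A) = 4*A
j(q) = (19 + q)*(36 + q) (j(q) = (q + 19)*(q + 4*9) = (19 + q)*(q + 36) = (19 + q)*(36 + q))
(73 + j(y))/8 = (73 + (684 + (-9/2)**2 + 55*(-9/2)))/8 = (73 + (684 + 81/4 - 495/2))*(1/8) = (73 + 1827/4)*(1/8) = (2119/4)*(1/8) = 2119/32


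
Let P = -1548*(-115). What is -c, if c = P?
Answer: -178020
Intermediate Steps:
P = 178020
c = 178020
-c = -1*178020 = -178020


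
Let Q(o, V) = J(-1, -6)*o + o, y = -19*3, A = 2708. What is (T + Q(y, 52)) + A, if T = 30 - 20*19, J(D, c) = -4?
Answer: 2529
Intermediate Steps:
y = -57
Q(o, V) = -3*o (Q(o, V) = -4*o + o = -3*o)
T = -350 (T = 30 - 380 = -350)
(T + Q(y, 52)) + A = (-350 - 3*(-57)) + 2708 = (-350 + 171) + 2708 = -179 + 2708 = 2529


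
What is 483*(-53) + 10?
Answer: -25589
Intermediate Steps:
483*(-53) + 10 = -25599 + 10 = -25589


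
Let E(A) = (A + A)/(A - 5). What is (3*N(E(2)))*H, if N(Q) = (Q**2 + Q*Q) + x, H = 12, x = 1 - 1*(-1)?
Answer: 200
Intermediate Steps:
x = 2 (x = 1 + 1 = 2)
E(A) = 2*A/(-5 + A) (E(A) = (2*A)/(-5 + A) = 2*A/(-5 + A))
N(Q) = 2 + 2*Q**2 (N(Q) = (Q**2 + Q*Q) + 2 = (Q**2 + Q**2) + 2 = 2*Q**2 + 2 = 2 + 2*Q**2)
(3*N(E(2)))*H = (3*(2 + 2*(2*2/(-5 + 2))**2))*12 = (3*(2 + 2*(2*2/(-3))**2))*12 = (3*(2 + 2*(2*2*(-1/3))**2))*12 = (3*(2 + 2*(-4/3)**2))*12 = (3*(2 + 2*(16/9)))*12 = (3*(2 + 32/9))*12 = (3*(50/9))*12 = (50/3)*12 = 200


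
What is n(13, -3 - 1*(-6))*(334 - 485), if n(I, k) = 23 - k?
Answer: -3020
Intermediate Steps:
n(13, -3 - 1*(-6))*(334 - 485) = (23 - (-3 - 1*(-6)))*(334 - 485) = (23 - (-3 + 6))*(-151) = (23 - 1*3)*(-151) = (23 - 3)*(-151) = 20*(-151) = -3020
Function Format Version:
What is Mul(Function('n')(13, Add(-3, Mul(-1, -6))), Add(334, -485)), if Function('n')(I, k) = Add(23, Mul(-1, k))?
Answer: -3020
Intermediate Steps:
Mul(Function('n')(13, Add(-3, Mul(-1, -6))), Add(334, -485)) = Mul(Add(23, Mul(-1, Add(-3, Mul(-1, -6)))), Add(334, -485)) = Mul(Add(23, Mul(-1, Add(-3, 6))), -151) = Mul(Add(23, Mul(-1, 3)), -151) = Mul(Add(23, -3), -151) = Mul(20, -151) = -3020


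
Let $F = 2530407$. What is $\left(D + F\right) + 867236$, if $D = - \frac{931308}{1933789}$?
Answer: $\frac{6570323728019}{1933789} \approx 3.3976 \cdot 10^{6}$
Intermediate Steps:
$D = - \frac{931308}{1933789}$ ($D = \left(-931308\right) \frac{1}{1933789} = - \frac{931308}{1933789} \approx -0.4816$)
$\left(D + F\right) + 867236 = \left(- \frac{931308}{1933789} + 2530407\right) + 867236 = \frac{4893272290815}{1933789} + 867236 = \frac{6570323728019}{1933789}$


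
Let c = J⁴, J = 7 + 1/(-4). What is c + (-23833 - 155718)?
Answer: -45433615/256 ≈ -1.7748e+5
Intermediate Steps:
J = 27/4 (J = 7 - ¼ = 27/4 ≈ 6.7500)
c = 531441/256 (c = (27/4)⁴ = 531441/256 ≈ 2075.9)
c + (-23833 - 155718) = 531441/256 + (-23833 - 155718) = 531441/256 - 179551 = -45433615/256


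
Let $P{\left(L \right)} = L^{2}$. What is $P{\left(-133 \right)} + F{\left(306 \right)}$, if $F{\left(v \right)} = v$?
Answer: $17995$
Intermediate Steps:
$P{\left(-133 \right)} + F{\left(306 \right)} = \left(-133\right)^{2} + 306 = 17689 + 306 = 17995$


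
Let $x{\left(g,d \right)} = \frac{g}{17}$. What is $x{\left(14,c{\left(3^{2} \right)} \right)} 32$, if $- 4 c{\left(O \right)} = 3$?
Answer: $\frac{448}{17} \approx 26.353$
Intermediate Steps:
$c{\left(O \right)} = - \frac{3}{4}$ ($c{\left(O \right)} = \left(- \frac{1}{4}\right) 3 = - \frac{3}{4}$)
$x{\left(g,d \right)} = \frac{g}{17}$ ($x{\left(g,d \right)} = g \frac{1}{17} = \frac{g}{17}$)
$x{\left(14,c{\left(3^{2} \right)} \right)} 32 = \frac{1}{17} \cdot 14 \cdot 32 = \frac{14}{17} \cdot 32 = \frac{448}{17}$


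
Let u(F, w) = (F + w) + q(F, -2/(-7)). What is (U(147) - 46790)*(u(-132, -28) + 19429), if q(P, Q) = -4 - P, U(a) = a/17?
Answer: -907417903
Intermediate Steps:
U(a) = a/17 (U(a) = a*(1/17) = a/17)
u(F, w) = -4 + w (u(F, w) = (F + w) + (-4 - F) = -4 + w)
(U(147) - 46790)*(u(-132, -28) + 19429) = ((1/17)*147 - 46790)*((-4 - 28) + 19429) = (147/17 - 46790)*(-32 + 19429) = -795283/17*19397 = -907417903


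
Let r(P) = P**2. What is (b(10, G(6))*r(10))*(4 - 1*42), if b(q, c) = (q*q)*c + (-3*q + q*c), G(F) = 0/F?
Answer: 114000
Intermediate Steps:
G(F) = 0
b(q, c) = -3*q + c*q + c*q**2 (b(q, c) = q**2*c + (-3*q + c*q) = c*q**2 + (-3*q + c*q) = -3*q + c*q + c*q**2)
(b(10, G(6))*r(10))*(4 - 1*42) = ((10*(-3 + 0 + 0*10))*10**2)*(4 - 1*42) = ((10*(-3 + 0 + 0))*100)*(4 - 42) = ((10*(-3))*100)*(-38) = -30*100*(-38) = -3000*(-38) = 114000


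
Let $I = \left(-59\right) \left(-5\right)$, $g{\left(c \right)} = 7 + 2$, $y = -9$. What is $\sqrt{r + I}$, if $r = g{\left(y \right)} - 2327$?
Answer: $17 i \sqrt{7} \approx 44.978 i$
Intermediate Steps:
$g{\left(c \right)} = 9$
$I = 295$
$r = -2318$ ($r = 9 - 2327 = -2318$)
$\sqrt{r + I} = \sqrt{-2318 + 295} = \sqrt{-2023} = 17 i \sqrt{7}$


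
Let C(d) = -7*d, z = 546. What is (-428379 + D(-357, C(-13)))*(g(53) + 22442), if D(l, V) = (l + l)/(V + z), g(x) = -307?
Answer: -862879651785/91 ≈ -9.4822e+9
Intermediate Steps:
D(l, V) = 2*l/(546 + V) (D(l, V) = (l + l)/(V + 546) = (2*l)/(546 + V) = 2*l/(546 + V))
(-428379 + D(-357, C(-13)))*(g(53) + 22442) = (-428379 + 2*(-357)/(546 - 7*(-13)))*(-307 + 22442) = (-428379 + 2*(-357)/(546 + 91))*22135 = (-428379 + 2*(-357)/637)*22135 = (-428379 + 2*(-357)*(1/637))*22135 = (-428379 - 102/91)*22135 = -38982591/91*22135 = -862879651785/91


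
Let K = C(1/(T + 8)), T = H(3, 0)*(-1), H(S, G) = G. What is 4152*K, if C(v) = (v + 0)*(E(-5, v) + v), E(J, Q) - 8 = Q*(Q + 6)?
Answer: 295311/64 ≈ 4614.2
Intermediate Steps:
E(J, Q) = 8 + Q*(6 + Q) (E(J, Q) = 8 + Q*(Q + 6) = 8 + Q*(6 + Q))
T = 0 (T = 0*(-1) = 0)
C(v) = v*(8 + v² + 7*v) (C(v) = (v + 0)*((8 + v² + 6*v) + v) = v*(8 + v² + 7*v))
K = 569/512 (K = (8 + (1/(0 + 8))² + 7/(0 + 8))/(0 + 8) = (8 + (1/8)² + 7/8)/8 = (8 + (⅛)² + 7*(⅛))/8 = (8 + 1/64 + 7/8)/8 = (⅛)*(569/64) = 569/512 ≈ 1.1113)
4152*K = 4152*(569/512) = 295311/64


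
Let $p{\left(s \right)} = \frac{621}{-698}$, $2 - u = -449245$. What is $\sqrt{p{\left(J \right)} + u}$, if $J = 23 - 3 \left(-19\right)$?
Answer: $\frac{7 \sqrt{4466826570}}{698} \approx 670.26$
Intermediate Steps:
$u = 449247$ ($u = 2 - -449245 = 2 + 449245 = 449247$)
$J = 80$ ($J = 23 - -57 = 23 + 57 = 80$)
$p{\left(s \right)} = - \frac{621}{698}$ ($p{\left(s \right)} = 621 \left(- \frac{1}{698}\right) = - \frac{621}{698}$)
$\sqrt{p{\left(J \right)} + u} = \sqrt{- \frac{621}{698} + 449247} = \sqrt{\frac{313573785}{698}} = \frac{7 \sqrt{4466826570}}{698}$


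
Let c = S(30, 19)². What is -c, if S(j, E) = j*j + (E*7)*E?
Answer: -11744329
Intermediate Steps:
S(j, E) = j² + 7*E² (S(j, E) = j² + (7*E)*E = j² + 7*E²)
c = 11744329 (c = (30² + 7*19²)² = (900 + 7*361)² = (900 + 2527)² = 3427² = 11744329)
-c = -1*11744329 = -11744329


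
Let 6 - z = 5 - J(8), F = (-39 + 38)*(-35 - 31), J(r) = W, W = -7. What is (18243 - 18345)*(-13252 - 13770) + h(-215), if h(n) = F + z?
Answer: 2756304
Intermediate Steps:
J(r) = -7
F = 66 (F = -1*(-66) = 66)
z = -6 (z = 6 - (5 - 1*(-7)) = 6 - (5 + 7) = 6 - 1*12 = 6 - 12 = -6)
h(n) = 60 (h(n) = 66 - 6 = 60)
(18243 - 18345)*(-13252 - 13770) + h(-215) = (18243 - 18345)*(-13252 - 13770) + 60 = -102*(-27022) + 60 = 2756244 + 60 = 2756304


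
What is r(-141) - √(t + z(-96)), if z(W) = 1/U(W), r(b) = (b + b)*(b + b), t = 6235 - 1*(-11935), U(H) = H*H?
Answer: 79524 - √167454721/96 ≈ 79389.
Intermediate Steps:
U(H) = H²
t = 18170 (t = 6235 + 11935 = 18170)
r(b) = 4*b² (r(b) = (2*b)*(2*b) = 4*b²)
z(W) = W⁻² (z(W) = 1/(W²) = W⁻²)
r(-141) - √(t + z(-96)) = 4*(-141)² - √(18170 + (-96)⁻²) = 4*19881 - √(18170 + 1/9216) = 79524 - √(167454721/9216) = 79524 - √167454721/96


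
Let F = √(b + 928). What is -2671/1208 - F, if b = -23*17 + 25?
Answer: -2671/1208 - √562 ≈ -25.918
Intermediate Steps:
b = -366 (b = -391 + 25 = -366)
F = √562 (F = √(-366 + 928) = √562 ≈ 23.707)
-2671/1208 - F = -2671/1208 - √562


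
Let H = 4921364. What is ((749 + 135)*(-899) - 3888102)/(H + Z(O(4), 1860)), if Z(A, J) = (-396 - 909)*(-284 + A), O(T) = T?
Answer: -334487/377626 ≈ -0.88576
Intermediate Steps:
Z(A, J) = 370620 - 1305*A (Z(A, J) = -1305*(-284 + A) = 370620 - 1305*A)
((749 + 135)*(-899) - 3888102)/(H + Z(O(4), 1860)) = ((749 + 135)*(-899) - 3888102)/(4921364 + (370620 - 1305*4)) = (884*(-899) - 3888102)/(4921364 + (370620 - 5220)) = (-794716 - 3888102)/(4921364 + 365400) = -4682818/5286764 = -4682818*1/5286764 = -334487/377626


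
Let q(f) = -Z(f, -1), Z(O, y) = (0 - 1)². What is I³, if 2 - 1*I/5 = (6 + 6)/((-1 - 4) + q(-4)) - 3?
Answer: 42875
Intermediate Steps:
Z(O, y) = 1 (Z(O, y) = (-1)² = 1)
q(f) = -1 (q(f) = -1*1 = -1)
I = 35 (I = 10 - 5*((6 + 6)/((-1 - 4) - 1) - 3) = 10 - 5*(12/(-5 - 1) - 3) = 10 - 5*(12/(-6) - 3) = 10 - 5*(12*(-⅙) - 3) = 10 - 5*(-2 - 3) = 10 - 5*(-5) = 10 + 25 = 35)
I³ = 35³ = 42875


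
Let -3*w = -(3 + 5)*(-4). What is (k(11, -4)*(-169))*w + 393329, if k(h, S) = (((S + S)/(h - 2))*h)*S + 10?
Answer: 13010219/27 ≈ 4.8186e+5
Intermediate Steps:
k(h, S) = 10 + 2*h*S²/(-2 + h) (k(h, S) = (((2*S)/(-2 + h))*h)*S + 10 = ((2*S/(-2 + h))*h)*S + 10 = (2*S*h/(-2 + h))*S + 10 = 2*h*S²/(-2 + h) + 10 = 10 + 2*h*S²/(-2 + h))
w = -32/3 (w = -(-(3 + 5))*(-4)/3 = -(-1*8)*(-4)/3 = -(-8)*(-4)/3 = -⅓*32 = -32/3 ≈ -10.667)
(k(11, -4)*(-169))*w + 393329 = ((2*(-10 + 5*11 + 11*(-4)²)/(-2 + 11))*(-169))*(-32/3) + 393329 = ((2*(-10 + 55 + 11*16)/9)*(-169))*(-32/3) + 393329 = ((2*(⅑)*(-10 + 55 + 176))*(-169))*(-32/3) + 393329 = ((2*(⅑)*221)*(-169))*(-32/3) + 393329 = ((442/9)*(-169))*(-32/3) + 393329 = -74698/9*(-32/3) + 393329 = 2390336/27 + 393329 = 13010219/27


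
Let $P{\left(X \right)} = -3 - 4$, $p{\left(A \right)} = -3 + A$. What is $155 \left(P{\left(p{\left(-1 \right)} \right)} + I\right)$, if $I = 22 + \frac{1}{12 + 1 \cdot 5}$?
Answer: $\frac{39680}{17} \approx 2334.1$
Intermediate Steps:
$P{\left(X \right)} = -7$ ($P{\left(X \right)} = -3 - 4 = -7$)
$I = \frac{375}{17}$ ($I = 22 + \frac{1}{12 + 5} = 22 + \frac{1}{17} = \frac{375}{17} \approx 22.059$)
$155 \left(P{\left(p{\left(-1 \right)} \right)} + I\right) = 155 \left(-7 + \frac{375}{17}\right) = 155 \cdot \frac{256}{17} = \frac{39680}{17}$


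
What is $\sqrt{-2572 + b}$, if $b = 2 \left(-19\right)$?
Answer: $3 i \sqrt{290} \approx 51.088 i$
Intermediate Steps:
$b = -38$
$\sqrt{-2572 + b} = \sqrt{-2572 - 38} = \sqrt{-2610} = 3 i \sqrt{290}$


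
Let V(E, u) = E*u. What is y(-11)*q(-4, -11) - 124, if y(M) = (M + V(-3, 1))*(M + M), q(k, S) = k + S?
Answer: -4744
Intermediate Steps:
q(k, S) = S + k
y(M) = 2*M*(-3 + M) (y(M) = (M - 3*1)*(M + M) = (M - 3)*(2*M) = (-3 + M)*(2*M) = 2*M*(-3 + M))
y(-11)*q(-4, -11) - 124 = (2*(-11)*(-3 - 11))*(-11 - 4) - 124 = (2*(-11)*(-14))*(-15) - 124 = 308*(-15) - 124 = -4620 - 124 = -4744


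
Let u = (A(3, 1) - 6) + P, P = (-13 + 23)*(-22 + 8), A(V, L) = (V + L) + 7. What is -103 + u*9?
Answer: -1318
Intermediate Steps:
A(V, L) = 7 + L + V (A(V, L) = (L + V) + 7 = 7 + L + V)
P = -140 (P = 10*(-14) = -140)
u = -135 (u = ((7 + 1 + 3) - 6) - 140 = (11 - 6) - 140 = 5 - 140 = -135)
-103 + u*9 = -103 - 135*9 = -103 - 1215 = -1318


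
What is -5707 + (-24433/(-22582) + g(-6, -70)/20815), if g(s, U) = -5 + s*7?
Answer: -2682035479769/470044330 ≈ -5705.9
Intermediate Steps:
g(s, U) = -5 + 7*s
-5707 + (-24433/(-22582) + g(-6, -70)/20815) = -5707 + (-24433/(-22582) + (-5 + 7*(-6))/20815) = -5707 + (-24433*(-1/22582) + (-5 - 42)*(1/20815)) = -5707 + (24433/22582 - 47*1/20815) = -5707 + (24433/22582 - 47/20815) = -5707 + 507511541/470044330 = -2682035479769/470044330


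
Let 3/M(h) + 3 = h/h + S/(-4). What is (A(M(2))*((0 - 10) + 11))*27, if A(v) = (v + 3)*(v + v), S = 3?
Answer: -13608/121 ≈ -112.46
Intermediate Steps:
M(h) = -12/11 (M(h) = 3/(-3 + (h/h + 3/(-4))) = 3/(-3 + (1 + 3*(-¼))) = 3/(-3 + (1 - ¾)) = 3/(-3 + ¼) = 3/(-11/4) = 3*(-4/11) = -12/11)
A(v) = 2*v*(3 + v) (A(v) = (3 + v)*(2*v) = 2*v*(3 + v))
(A(M(2))*((0 - 10) + 11))*27 = ((2*(-12/11)*(3 - 12/11))*((0 - 10) + 11))*27 = ((2*(-12/11)*(21/11))*(-10 + 11))*27 = -504/121*1*27 = -504/121*27 = -13608/121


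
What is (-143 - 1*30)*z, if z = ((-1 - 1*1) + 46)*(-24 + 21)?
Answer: 22836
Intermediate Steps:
z = -132 (z = ((-1 - 1) + 46)*(-3) = (-2 + 46)*(-3) = 44*(-3) = -132)
(-143 - 1*30)*z = (-143 - 1*30)*(-132) = (-143 - 30)*(-132) = -173*(-132) = 22836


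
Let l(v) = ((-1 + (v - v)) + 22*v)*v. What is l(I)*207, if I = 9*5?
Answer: 9212535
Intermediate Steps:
I = 45
l(v) = v*(-1 + 22*v) (l(v) = ((-1 + 0) + 22*v)*v = (-1 + 22*v)*v = v*(-1 + 22*v))
l(I)*207 = (45*(-1 + 22*45))*207 = (45*(-1 + 990))*207 = (45*989)*207 = 44505*207 = 9212535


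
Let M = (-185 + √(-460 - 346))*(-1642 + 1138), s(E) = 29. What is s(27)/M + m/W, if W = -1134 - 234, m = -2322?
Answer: 569495809/335456856 + 29*I*√806/17655624 ≈ 1.6977 + 4.6632e-5*I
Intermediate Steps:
W = -1368
M = 93240 - 504*I*√806 (M = (-185 + √(-806))*(-504) = (-185 + I*√806)*(-504) = 93240 - 504*I*√806 ≈ 93240.0 - 14309.0*I)
s(27)/M + m/W = 29/(93240 - 504*I*√806) - 2322/(-1368) = 29/(93240 - 504*I*√806) - 2322*(-1/1368) = 29/(93240 - 504*I*√806) + 129/76 = 129/76 + 29/(93240 - 504*I*√806)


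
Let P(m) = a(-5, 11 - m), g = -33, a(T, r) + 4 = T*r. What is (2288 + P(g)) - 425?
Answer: 1639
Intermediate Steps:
a(T, r) = -4 + T*r
P(m) = -59 + 5*m (P(m) = -4 - 5*(11 - m) = -4 + (-55 + 5*m) = -59 + 5*m)
(2288 + P(g)) - 425 = (2288 + (-59 + 5*(-33))) - 425 = (2288 + (-59 - 165)) - 425 = (2288 - 224) - 425 = 2064 - 425 = 1639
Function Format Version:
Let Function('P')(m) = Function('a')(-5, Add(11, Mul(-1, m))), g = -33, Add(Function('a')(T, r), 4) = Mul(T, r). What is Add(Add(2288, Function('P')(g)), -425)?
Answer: 1639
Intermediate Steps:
Function('a')(T, r) = Add(-4, Mul(T, r))
Function('P')(m) = Add(-59, Mul(5, m)) (Function('P')(m) = Add(-4, Mul(-5, Add(11, Mul(-1, m)))) = Add(-4, Add(-55, Mul(5, m))) = Add(-59, Mul(5, m)))
Add(Add(2288, Function('P')(g)), -425) = Add(Add(2288, Add(-59, Mul(5, -33))), -425) = Add(Add(2288, Add(-59, -165)), -425) = Add(Add(2288, -224), -425) = Add(2064, -425) = 1639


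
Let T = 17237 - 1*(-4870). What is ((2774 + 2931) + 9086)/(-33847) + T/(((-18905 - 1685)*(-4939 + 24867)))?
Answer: -6069754693949/13888017099440 ≈ -0.43705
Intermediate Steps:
T = 22107 (T = 17237 + 4870 = 22107)
((2774 + 2931) + 9086)/(-33847) + T/(((-18905 - 1685)*(-4939 + 24867))) = ((2774 + 2931) + 9086)/(-33847) + 22107/(((-18905 - 1685)*(-4939 + 24867))) = (5705 + 9086)*(-1/33847) + 22107/((-20590*19928)) = 14791*(-1/33847) + 22107/(-410317520) = -14791/33847 + 22107*(-1/410317520) = -14791/33847 - 22107/410317520 = -6069754693949/13888017099440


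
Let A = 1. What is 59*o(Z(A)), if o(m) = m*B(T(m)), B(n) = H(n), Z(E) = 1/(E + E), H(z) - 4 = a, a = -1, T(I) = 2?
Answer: 177/2 ≈ 88.500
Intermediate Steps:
H(z) = 3 (H(z) = 4 - 1 = 3)
Z(E) = 1/(2*E)
B(n) = 3
o(m) = 3*m (o(m) = m*3 = 3*m)
59*o(Z(A)) = 59*(3*((1/2)/1)) = 59*(3*((1/2)*1)) = 59*(3*(1/2)) = 59*(3/2) = 177/2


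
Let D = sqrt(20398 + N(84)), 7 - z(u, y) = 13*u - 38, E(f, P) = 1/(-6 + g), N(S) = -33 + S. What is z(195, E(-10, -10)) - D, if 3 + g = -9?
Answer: -2633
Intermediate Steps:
g = -12 (g = -3 - 9 = -12)
E(f, P) = -1/18 (E(f, P) = 1/(-6 - 12) = 1/(-18) = -1/18)
z(u, y) = 45 - 13*u (z(u, y) = 7 - (13*u - 38) = 7 - (-38 + 13*u) = 7 + (38 - 13*u) = 45 - 13*u)
D = 143 (D = sqrt(20398 + (-33 + 84)) = sqrt(20398 + 51) = sqrt(20449) = 143)
z(195, E(-10, -10)) - D = (45 - 13*195) - 1*143 = (45 - 2535) - 143 = -2490 - 143 = -2633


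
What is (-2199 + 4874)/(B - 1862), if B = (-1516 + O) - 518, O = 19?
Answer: -2675/3877 ≈ -0.68997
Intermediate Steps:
B = -2015 (B = (-1516 + 19) - 518 = -1497 - 518 = -2015)
(-2199 + 4874)/(B - 1862) = (-2199 + 4874)/(-2015 - 1862) = 2675/(-3877) = 2675*(-1/3877) = -2675/3877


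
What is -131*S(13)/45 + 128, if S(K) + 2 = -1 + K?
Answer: 890/9 ≈ 98.889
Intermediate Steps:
S(K) = -3 + K (S(K) = -2 + (-1 + K) = -3 + K)
-131*S(13)/45 + 128 = -131*(-3 + 13)/45 + 128 = -1310/45 + 128 = -131*2/9 + 128 = -262/9 + 128 = 890/9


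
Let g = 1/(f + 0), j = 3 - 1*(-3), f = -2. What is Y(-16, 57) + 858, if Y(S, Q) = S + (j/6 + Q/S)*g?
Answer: 26985/32 ≈ 843.28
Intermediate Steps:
j = 6 (j = 3 + 3 = 6)
g = -½ (g = 1/(-2 + 0) = 1/(-2) = -½ ≈ -0.50000)
Y(S, Q) = -½ + S - Q/(2*S) (Y(S, Q) = S + (6/6 + Q/S)*(-½) = S + (6*(⅙) + Q/S)*(-½) = S + (1 + Q/S)*(-½) = S + (-½ - Q/(2*S)) = -½ + S - Q/(2*S))
Y(-16, 57) + 858 = (-½ - 16 - ½*57/(-16)) + 858 = (-½ - 16 - ½*57*(-1/16)) + 858 = (-½ - 16 + 57/32) + 858 = -471/32 + 858 = 26985/32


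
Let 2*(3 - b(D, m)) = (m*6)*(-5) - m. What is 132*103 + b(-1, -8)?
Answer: 13475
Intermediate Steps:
b(D, m) = 3 + 31*m/2 (b(D, m) = 3 - ((m*6)*(-5) - m)/2 = 3 - ((6*m)*(-5) - m)/2 = 3 - (-30*m - m)/2 = 3 - (-31)*m/2 = 3 + 31*m/2)
132*103 + b(-1, -8) = 132*103 + (3 + (31/2)*(-8)) = 13596 + (3 - 124) = 13596 - 121 = 13475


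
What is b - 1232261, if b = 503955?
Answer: -728306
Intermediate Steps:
b - 1232261 = 503955 - 1232261 = -728306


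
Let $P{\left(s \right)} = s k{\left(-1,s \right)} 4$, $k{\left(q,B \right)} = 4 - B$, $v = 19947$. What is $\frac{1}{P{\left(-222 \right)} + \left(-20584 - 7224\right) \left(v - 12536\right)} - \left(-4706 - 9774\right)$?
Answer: $\frac{2987018036479}{206285776} \approx 14480.0$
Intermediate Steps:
$P{\left(s \right)} = 4 s \left(4 - s\right)$ ($P{\left(s \right)} = s \left(4 - s\right) 4 = 4 s \left(4 - s\right)$)
$\frac{1}{P{\left(-222 \right)} + \left(-20584 - 7224\right) \left(v - 12536\right)} - \left(-4706 - 9774\right) = \frac{1}{4 \left(-222\right) \left(4 - -222\right) + \left(-20584 - 7224\right) \left(19947 - 12536\right)} - \left(-4706 - 9774\right) = \frac{1}{4 \left(-222\right) \left(4 + 222\right) - 206085088} - \left(-4706 - 9774\right) = \frac{1}{4 \left(-222\right) 226 - 206085088} - -14480 = \frac{1}{-200688 - 206085088} + 14480 = \frac{1}{-206285776} + 14480 = - \frac{1}{206285776} + 14480 = \frac{2987018036479}{206285776}$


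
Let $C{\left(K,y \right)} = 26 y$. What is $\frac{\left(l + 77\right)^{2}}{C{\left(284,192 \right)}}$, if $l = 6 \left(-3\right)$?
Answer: $\frac{3481}{4992} \approx 0.69732$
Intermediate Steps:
$l = -18$
$\frac{\left(l + 77\right)^{2}}{C{\left(284,192 \right)}} = \frac{\left(-18 + 77\right)^{2}}{26 \cdot 192} = \frac{59^{2}}{4992} = 3481 \cdot \frac{1}{4992} = \frac{3481}{4992}$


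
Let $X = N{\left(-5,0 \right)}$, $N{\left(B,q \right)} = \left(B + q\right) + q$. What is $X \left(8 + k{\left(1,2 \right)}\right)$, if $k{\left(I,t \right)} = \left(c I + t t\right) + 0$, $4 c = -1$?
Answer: $- \frac{235}{4} \approx -58.75$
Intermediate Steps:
$c = - \frac{1}{4}$ ($c = \frac{1}{4} \left(-1\right) = - \frac{1}{4} \approx -0.25$)
$N{\left(B,q \right)} = B + 2 q$
$k{\left(I,t \right)} = t^{2} - \frac{I}{4}$ ($k{\left(I,t \right)} = \left(- \frac{I}{4} + t t\right) + 0 = \left(- \frac{I}{4} + t^{2}\right) + 0 = \left(t^{2} - \frac{I}{4}\right) + 0 = t^{2} - \frac{I}{4}$)
$X = -5$ ($X = -5 + 2 \cdot 0 = -5 + 0 = -5$)
$X \left(8 + k{\left(1,2 \right)}\right) = - 5 \left(8 + \left(2^{2} - \frac{1}{4}\right)\right) = - 5 \left(8 + \left(4 - \frac{1}{4}\right)\right) = - 5 \left(8 + \frac{15}{4}\right) = \left(-5\right) \frac{47}{4} = - \frac{235}{4}$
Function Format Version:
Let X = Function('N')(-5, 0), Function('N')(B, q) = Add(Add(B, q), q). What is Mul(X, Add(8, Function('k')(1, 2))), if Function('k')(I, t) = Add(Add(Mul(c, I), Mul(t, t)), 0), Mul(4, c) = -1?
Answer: Rational(-235, 4) ≈ -58.750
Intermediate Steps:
c = Rational(-1, 4) (c = Mul(Rational(1, 4), -1) = Rational(-1, 4) ≈ -0.25000)
Function('N')(B, q) = Add(B, Mul(2, q))
Function('k')(I, t) = Add(Pow(t, 2), Mul(Rational(-1, 4), I)) (Function('k')(I, t) = Add(Add(Mul(Rational(-1, 4), I), Mul(t, t)), 0) = Add(Add(Mul(Rational(-1, 4), I), Pow(t, 2)), 0) = Add(Add(Pow(t, 2), Mul(Rational(-1, 4), I)), 0) = Add(Pow(t, 2), Mul(Rational(-1, 4), I)))
X = -5 (X = Add(-5, Mul(2, 0)) = Add(-5, 0) = -5)
Mul(X, Add(8, Function('k')(1, 2))) = Mul(-5, Add(8, Add(Pow(2, 2), Mul(Rational(-1, 4), 1)))) = Mul(-5, Add(8, Add(4, Rational(-1, 4)))) = Mul(-5, Add(8, Rational(15, 4))) = Mul(-5, Rational(47, 4)) = Rational(-235, 4)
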